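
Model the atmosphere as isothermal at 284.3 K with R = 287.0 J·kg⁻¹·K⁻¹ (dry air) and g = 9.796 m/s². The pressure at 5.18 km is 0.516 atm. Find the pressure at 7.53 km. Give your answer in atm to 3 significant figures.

P ≈ 0.389 atm

Scale height: H = RT/g = 287.0 × 284.3 / 9.796 = 8329.3 m.
Between two levels, P₂ = P₁ exp(−Δz/H) with Δz = z₂ − z₁.
Δz = 7530.0 − 5180.0 = 2350.0 m; Δz/H = 2350.0/8329.3 = 0.28214.
P₂ = 0.516 × exp(−0.28214) = 0.516 × 0.75417 = 0.38915 atm.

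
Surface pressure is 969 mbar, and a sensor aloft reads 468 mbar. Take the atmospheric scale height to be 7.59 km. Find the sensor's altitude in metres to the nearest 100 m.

Invert the barometric formula: z = H ln(P₀/P).
P₀/P = 969/468 = 2.0705; ln(2.0705) = 0.72779.
z = 7590.0 × 0.72779 = 5523.9 m.

z ≈ 5500 m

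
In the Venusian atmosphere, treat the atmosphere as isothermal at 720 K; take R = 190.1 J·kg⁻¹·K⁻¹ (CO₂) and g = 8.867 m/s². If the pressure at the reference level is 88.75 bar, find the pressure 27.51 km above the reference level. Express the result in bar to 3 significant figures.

P ≈ 14.9 bar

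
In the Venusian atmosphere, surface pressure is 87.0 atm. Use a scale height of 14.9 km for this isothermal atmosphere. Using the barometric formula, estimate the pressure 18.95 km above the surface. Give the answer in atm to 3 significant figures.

Barometric formula: P = P₀ exp(−z/H).
z/H = 18950/14900 = 1.2718; exp(−1.2718) = 0.28033.
P = 87.0 × 0.28033 = 24.389 atm.

P ≈ 24.4 atm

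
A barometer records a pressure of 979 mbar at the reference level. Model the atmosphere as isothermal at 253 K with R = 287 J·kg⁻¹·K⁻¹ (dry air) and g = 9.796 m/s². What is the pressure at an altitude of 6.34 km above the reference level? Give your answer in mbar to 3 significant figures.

P ≈ 416 mbar

Scale height: H = RT/g = 287 × 253 / 9.796 = 7412.3 m.
Barometric formula: P = P₀ exp(−z/H).
z/H = 6340.0/7412.3 = 0.85534; exp(−0.85534) = 0.42514.
P = 979 × 0.42514 = 416.21 mbar.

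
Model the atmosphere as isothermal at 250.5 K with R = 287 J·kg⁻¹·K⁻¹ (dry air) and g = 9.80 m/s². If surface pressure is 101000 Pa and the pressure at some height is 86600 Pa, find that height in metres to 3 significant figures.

Scale height: H = RT/g = 287 × 250.5 / 9.80 = 7336.1 m.
Invert the barometric formula: z = H ln(P₀/P).
P₀/P = 101000/86600 = 1.1663; ln(1.1663) = 0.15384.
z = 7336.1 × 0.15384 = 1128.6 m.

z ≈ 1130 m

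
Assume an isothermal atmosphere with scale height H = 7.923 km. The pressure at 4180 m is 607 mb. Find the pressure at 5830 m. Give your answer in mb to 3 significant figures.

Between two levels, P₂ = P₁ exp(−Δz/H) with Δz = z₂ − z₁.
Δz = 5830.0 − 4180.0 = 1650.0 m; Δz/H = 1650.0/7923.0 = 0.20825.
P₂ = 607 × exp(−0.20825) = 607 × 0.81200 = 492.88 mb.

P ≈ 493 mb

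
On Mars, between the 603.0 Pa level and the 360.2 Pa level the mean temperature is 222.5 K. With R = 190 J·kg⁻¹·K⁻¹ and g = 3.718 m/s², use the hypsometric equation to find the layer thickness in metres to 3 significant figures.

Δz ≈ 5860 m

Hypsometric equation: Δz = (R T̄/g) ln(P₁/P₂).
R T̄/g = 190 × 222.5 / 3.718 = 11370 m.
ln(603.0/360.2) = ln(1.6741) = 0.51528.
Δz = 11370 × 0.51528 = 5858.7 m.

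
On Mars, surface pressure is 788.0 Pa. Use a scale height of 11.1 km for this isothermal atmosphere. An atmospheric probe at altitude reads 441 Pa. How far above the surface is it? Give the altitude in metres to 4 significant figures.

z ≈ 6443 m

Invert the barometric formula: z = H ln(P₀/P).
P₀/P = 788.0/441 = 1.7868; ln(1.7868) = 0.58043.
z = 11100 × 0.58043 = 6442.8 m.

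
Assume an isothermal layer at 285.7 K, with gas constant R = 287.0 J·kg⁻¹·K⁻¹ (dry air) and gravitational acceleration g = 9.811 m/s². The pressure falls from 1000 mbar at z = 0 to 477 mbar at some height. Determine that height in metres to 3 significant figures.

Scale height: H = RT/g = 287.0 × 285.7 / 9.811 = 8357.5 m.
Invert the barometric formula: z = H ln(P₀/P).
P₀/P = 1000/477 = 2.0964; ln(2.0964) = 0.74022.
z = 8357.5 × 0.74022 = 6186.4 m.

z ≈ 6190 m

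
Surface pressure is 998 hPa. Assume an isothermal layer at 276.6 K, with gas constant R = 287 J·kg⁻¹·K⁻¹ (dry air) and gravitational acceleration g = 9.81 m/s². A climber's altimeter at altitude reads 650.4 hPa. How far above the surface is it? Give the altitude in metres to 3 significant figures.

Scale height: H = RT/g = 287 × 276.6 / 9.81 = 8092.2 m.
Invert the barometric formula: z = H ln(P₀/P).
P₀/P = 998/650.4 = 1.5344; ln(1.5344) = 0.42814.
z = 8092.2 × 0.42814 = 3464.6 m.

z ≈ 3460 m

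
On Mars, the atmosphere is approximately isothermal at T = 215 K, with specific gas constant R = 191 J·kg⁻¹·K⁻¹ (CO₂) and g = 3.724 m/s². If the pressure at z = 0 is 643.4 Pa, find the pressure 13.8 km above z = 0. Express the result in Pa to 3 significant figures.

P ≈ 184 Pa

Scale height: H = RT/g = 191 × 215 / 3.724 = 11027 m.
Barometric formula: P = P₀ exp(−z/H).
z/H = 13800/11027 = 1.2515; exp(−1.2515) = 0.28608.
P = 643.4 × 0.28608 = 184.06 Pa.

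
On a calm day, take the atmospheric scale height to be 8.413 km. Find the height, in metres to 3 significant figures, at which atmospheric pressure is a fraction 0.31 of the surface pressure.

Set P/P₀ = exp(−z/H) = 0.31, so z = −H ln(0.31).
−ln(0.31) = 1.1712; z = 8413.0 × 1.1712 = 9853.3 m.

z ≈ 9850 m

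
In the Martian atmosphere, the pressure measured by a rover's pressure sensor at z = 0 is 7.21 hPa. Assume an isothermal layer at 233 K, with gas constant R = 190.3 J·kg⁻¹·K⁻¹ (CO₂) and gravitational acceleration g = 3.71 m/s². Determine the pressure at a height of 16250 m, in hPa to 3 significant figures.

P ≈ 1.85 hPa

Scale height: H = RT/g = 190.3 × 233 / 3.71 = 11951 m.
Barometric formula: P = P₀ exp(−z/H).
z/H = 16250/11951 = 1.3597; exp(−1.3597) = 0.25674.
P = 7.21 × 0.25674 = 1.8511 hPa.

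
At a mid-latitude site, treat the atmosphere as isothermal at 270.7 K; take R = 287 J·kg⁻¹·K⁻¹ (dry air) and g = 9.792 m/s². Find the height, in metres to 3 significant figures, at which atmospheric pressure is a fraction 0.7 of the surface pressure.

Scale height: H = RT/g = 287 × 270.7 / 9.792 = 7934.1 m.
Set P/P₀ = exp(−z/H) = 0.7, so z = −H ln(0.7).
−ln(0.7) = 0.35667; z = 7934.1 × 0.35667 = 2829.9 m.

z ≈ 2830 m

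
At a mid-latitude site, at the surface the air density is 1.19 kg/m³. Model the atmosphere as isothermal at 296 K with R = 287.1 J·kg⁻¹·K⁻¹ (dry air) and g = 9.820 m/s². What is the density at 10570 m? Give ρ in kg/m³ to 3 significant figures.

ρ ≈ 0.351 kg/m³

Scale height: H = RT/g = 287.1 × 296 / 9.820 = 8653.9 m.
In an isothermal atmosphere, density decays like pressure: ρ = ρ₀ exp(−z/H).
z/H = 10570/8653.9 = 1.2214; exp(−1.2214) = 0.29482.
ρ = 1.19 × 0.29482 = 0.35084 kg/m³.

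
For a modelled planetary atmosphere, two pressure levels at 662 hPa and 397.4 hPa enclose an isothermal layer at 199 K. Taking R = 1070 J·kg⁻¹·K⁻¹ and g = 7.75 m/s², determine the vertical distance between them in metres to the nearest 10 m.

Δz ≈ 14020 m

Hypsometric equation: Δz = (R T̄/g) ln(P₁/P₂).
R T̄/g = 1070 × 199 / 7.75 = 27475 m.
ln(662/397.4) = ln(1.6658) = 0.51031.
Δz = 27475 × 0.51031 = 14021 m.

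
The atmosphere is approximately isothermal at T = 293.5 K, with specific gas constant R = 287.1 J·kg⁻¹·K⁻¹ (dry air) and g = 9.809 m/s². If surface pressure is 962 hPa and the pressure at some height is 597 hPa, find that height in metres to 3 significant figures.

z ≈ 4100 m

Scale height: H = RT/g = 287.1 × 293.5 / 9.809 = 8590.5 m.
Invert the barometric formula: z = H ln(P₀/P).
P₀/P = 962/597 = 1.6114; ln(1.6114) = 0.47710.
z = 8590.5 × 0.47710 = 4098.5 m.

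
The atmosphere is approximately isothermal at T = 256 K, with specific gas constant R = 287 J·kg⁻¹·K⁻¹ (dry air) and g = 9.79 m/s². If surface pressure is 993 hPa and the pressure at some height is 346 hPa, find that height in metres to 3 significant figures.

Scale height: H = RT/g = 287 × 256 / 9.79 = 7504.8 m.
Invert the barometric formula: z = H ln(P₀/P).
P₀/P = 993/346 = 2.8699; ln(2.8699) = 1.0543.
z = 7504.8 × 1.0543 = 7912.3 m.

z ≈ 7910 m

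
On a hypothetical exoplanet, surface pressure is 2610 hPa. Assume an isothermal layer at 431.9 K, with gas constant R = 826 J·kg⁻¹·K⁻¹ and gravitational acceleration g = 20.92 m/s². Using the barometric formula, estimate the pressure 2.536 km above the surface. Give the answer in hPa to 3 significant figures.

Scale height: H = RT/g = 826 × 431.9 / 20.92 = 17053 m.
Barometric formula: P = P₀ exp(−z/H).
z/H = 2536.0/17053 = 0.14871; exp(−0.14871) = 0.86182.
P = 2610 × 0.86182 = 2249.4 hPa.

P ≈ 2250 hPa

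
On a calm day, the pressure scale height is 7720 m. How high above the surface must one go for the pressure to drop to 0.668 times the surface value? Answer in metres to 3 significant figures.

z ≈ 3110 m

Set P/P₀ = exp(−z/H) = 0.668, so z = −H ln(0.668).
−ln(0.668) = 0.40347; z = 7720.0 × 0.40347 = 3114.8 m.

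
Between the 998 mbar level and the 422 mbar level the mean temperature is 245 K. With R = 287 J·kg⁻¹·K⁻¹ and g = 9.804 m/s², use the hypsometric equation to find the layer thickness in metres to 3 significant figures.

Δz ≈ 6170 m

Hypsometric equation: Δz = (R T̄/g) ln(P₁/P₂).
R T̄/g = 287 × 245 / 9.804 = 7172.1 m.
ln(998/422) = ln(2.3649) = 0.86074.
Δz = 7172.1 × 0.86074 = 6173.3 m.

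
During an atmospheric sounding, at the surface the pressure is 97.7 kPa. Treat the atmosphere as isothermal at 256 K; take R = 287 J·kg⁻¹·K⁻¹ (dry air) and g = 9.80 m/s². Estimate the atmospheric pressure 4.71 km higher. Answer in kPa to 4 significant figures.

Scale height: H = RT/g = 287 × 256 / 9.80 = 7497.1 m.
Barometric formula: P = P₀ exp(−z/H).
z/H = 4710.0/7497.1 = 0.62824; exp(−0.62824) = 0.53353.
P = 97.7 × 0.53353 = 52.126 kPa.

P ≈ 52.13 kPa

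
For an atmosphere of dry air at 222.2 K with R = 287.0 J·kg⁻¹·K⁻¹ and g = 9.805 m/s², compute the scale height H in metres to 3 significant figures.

H ≈ 6500 m

The scale height of an isothermal atmosphere is H = RT/g.
H = 287.0 × 222.2 / 9.805 = 63771/9.805 = 6503.9 m.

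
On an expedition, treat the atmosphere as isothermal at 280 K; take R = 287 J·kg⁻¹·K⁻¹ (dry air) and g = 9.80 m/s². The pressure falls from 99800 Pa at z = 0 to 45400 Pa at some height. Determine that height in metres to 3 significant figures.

Scale height: H = RT/g = 287 × 280 / 9.80 = 8200.0 m.
Invert the barometric formula: z = H ln(P₀/P).
P₀/P = 99800/45400 = 2.1982; ln(2.1982) = 0.78764.
z = 8200.0 × 0.78764 = 6458.6 m.

z ≈ 6460 m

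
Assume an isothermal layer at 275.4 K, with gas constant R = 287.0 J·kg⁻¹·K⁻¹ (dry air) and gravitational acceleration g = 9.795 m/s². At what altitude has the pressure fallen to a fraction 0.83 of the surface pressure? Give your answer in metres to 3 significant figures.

z ≈ 1500 m

Scale height: H = RT/g = 287.0 × 275.4 / 9.795 = 8069.4 m.
Set P/P₀ = exp(−z/H) = 0.83, so z = −H ln(0.83).
−ln(0.83) = 0.18633; z = 8069.4 × 0.18633 = 1503.6 m.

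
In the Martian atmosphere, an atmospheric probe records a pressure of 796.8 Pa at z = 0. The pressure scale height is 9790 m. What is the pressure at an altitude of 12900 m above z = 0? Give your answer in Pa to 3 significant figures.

P ≈ 213 Pa

Barometric formula: P = P₀ exp(−z/H).
z/H = 12900/9790.0 = 1.3177; exp(−1.3177) = 0.26775.
P = 796.8 × 0.26775 = 213.34 Pa.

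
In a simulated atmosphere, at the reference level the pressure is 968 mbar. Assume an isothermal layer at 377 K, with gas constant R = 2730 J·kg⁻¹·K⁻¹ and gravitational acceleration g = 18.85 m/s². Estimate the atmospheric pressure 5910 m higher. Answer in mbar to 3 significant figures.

P ≈ 869 mbar

Scale height: H = RT/g = 2730 × 377 / 18.85 = 54600 m.
Barometric formula: P = P₀ exp(−z/H).
z/H = 5910.0/54600 = 0.10824; exp(−0.10824) = 0.89741.
P = 968 × 0.89741 = 868.69 mbar.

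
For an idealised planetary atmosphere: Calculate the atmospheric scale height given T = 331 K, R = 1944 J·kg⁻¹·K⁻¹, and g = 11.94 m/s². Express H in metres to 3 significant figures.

H ≈ 53900 m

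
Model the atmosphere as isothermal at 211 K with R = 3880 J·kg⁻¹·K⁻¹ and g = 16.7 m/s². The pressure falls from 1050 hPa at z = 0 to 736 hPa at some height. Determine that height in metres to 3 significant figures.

z ≈ 17400 m

Scale height: H = RT/g = 3880 × 211 / 16.7 = 49023 m.
Invert the barometric formula: z = H ln(P₀/P).
P₀/P = 1050/736 = 1.4266; ln(1.4266) = 0.35529.
z = 49023 × 0.35529 = 17417 m.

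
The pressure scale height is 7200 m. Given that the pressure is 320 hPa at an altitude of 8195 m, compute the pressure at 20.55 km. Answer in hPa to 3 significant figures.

P ≈ 57.5 hPa

Between two levels, P₂ = P₁ exp(−Δz/H) with Δz = z₂ − z₁.
Δz = 20550 − 8195.0 = 12355 m; Δz/H = 12355/7200.0 = 1.7160.
P₂ = 320 × exp(−1.7160) = 320 × 0.17978 = 57.530 hPa.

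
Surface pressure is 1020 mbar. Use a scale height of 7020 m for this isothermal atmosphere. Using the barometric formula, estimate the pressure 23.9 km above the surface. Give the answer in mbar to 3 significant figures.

P ≈ 33.9 mbar

Barometric formula: P = P₀ exp(−z/H).
z/H = 23900/7020.0 = 3.4046; exp(−3.4046) = 0.033220.
P = 1020 × 0.033220 = 33.884 mbar.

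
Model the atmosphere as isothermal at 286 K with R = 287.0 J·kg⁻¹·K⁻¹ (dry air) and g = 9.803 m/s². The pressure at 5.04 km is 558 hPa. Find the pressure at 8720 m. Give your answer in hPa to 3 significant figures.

P ≈ 360 hPa

Scale height: H = RT/g = 287.0 × 286 / 9.803 = 8373.2 m.
Between two levels, P₂ = P₁ exp(−Δz/H) with Δz = z₂ − z₁.
Δz = 8720.0 − 5040.0 = 3680.0 m; Δz/H = 3680.0/8373.2 = 0.43950.
P₂ = 558 × exp(−0.43950) = 558 × 0.64436 = 359.55 hPa.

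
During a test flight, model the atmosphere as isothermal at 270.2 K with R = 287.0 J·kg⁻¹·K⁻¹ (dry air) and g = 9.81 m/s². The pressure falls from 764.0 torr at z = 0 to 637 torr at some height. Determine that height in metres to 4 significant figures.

Scale height: H = RT/g = 287.0 × 270.2 / 9.81 = 7904.9 m.
Invert the barometric formula: z = H ln(P₀/P).
P₀/P = 764.0/637 = 1.1994; ln(1.1994) = 0.18182.
z = 7904.9 × 0.18182 = 1437.3 m.

z ≈ 1437 m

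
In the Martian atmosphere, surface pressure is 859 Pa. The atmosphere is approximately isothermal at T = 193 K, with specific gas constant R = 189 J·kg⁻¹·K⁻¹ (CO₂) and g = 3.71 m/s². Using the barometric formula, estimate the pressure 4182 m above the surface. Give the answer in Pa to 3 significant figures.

Scale height: H = RT/g = 189 × 193 / 3.71 = 9832.1 m.
Barometric formula: P = P₀ exp(−z/H).
z/H = 4182.0/9832.1 = 0.42534; exp(−0.42534) = 0.65355.
P = 859 × 0.65355 = 561.40 Pa.

P ≈ 561 Pa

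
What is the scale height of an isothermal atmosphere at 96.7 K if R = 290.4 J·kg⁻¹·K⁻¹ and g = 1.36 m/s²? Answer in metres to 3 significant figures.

The scale height of an isothermal atmosphere is H = RT/g.
H = 290.4 × 96.7 / 1.36 = 28082/1.36 = 20649 m.

H ≈ 20600 m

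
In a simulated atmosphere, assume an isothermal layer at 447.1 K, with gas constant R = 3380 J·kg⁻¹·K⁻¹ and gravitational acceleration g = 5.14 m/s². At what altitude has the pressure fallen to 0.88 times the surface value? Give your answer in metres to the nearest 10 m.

z ≈ 37580 m

Scale height: H = RT/g = 3380 × 447.1 / 5.14 = 294010 m.
Set P/P₀ = exp(−z/H) = 0.88, so z = −H ln(0.88).
−ln(0.88) = 0.12783; z = 294010 × 0.12783 = 37583 m.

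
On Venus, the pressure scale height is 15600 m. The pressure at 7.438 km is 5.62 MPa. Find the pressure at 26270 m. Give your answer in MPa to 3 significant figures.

Between two levels, P₂ = P₁ exp(−Δz/H) with Δz = z₂ − z₁.
Δz = 26270 − 7438.0 = 18832 m; Δz/H = 18832/15600 = 1.2072.
P₂ = 5.62 × exp(−1.2072) = 5.62 × 0.29903 = 1.6805 MPa.

P ≈ 1.68 MPa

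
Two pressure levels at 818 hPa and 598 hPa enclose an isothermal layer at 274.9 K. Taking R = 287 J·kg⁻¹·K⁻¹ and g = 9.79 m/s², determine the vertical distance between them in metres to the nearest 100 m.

Δz ≈ 2500 m

Hypsometric equation: Δz = (R T̄/g) ln(P₁/P₂).
R T̄/g = 287 × 274.9 / 9.79 = 8058.9 m.
ln(818/598) = ln(1.3679) = 0.31328.
Δz = 8058.9 × 0.31328 = 2524.7 m.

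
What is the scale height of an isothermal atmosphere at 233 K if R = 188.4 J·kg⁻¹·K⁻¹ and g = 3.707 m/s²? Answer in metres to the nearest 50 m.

H ≈ 11850 m

The scale height of an isothermal atmosphere is H = RT/g.
H = 188.4 × 233 / 3.707 = 43897/3.707 = 11842 m.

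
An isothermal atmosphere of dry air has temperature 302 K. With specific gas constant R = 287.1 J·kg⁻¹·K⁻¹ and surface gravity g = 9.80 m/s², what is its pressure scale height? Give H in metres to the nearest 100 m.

The scale height of an isothermal atmosphere is H = RT/g.
H = 287.1 × 302 / 9.80 = 86704/9.80 = 8847.3 m.

H ≈ 8800 m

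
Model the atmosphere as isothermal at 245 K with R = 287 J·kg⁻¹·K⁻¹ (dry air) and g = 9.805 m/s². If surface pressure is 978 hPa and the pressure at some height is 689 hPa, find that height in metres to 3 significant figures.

Scale height: H = RT/g = 287 × 245 / 9.805 = 7171.3 m.
Invert the barometric formula: z = H ln(P₀/P).
P₀/P = 978/689 = 1.4194; ln(1.4194) = 0.35023.
z = 7171.3 × 0.35023 = 2511.6 m.

z ≈ 2510 m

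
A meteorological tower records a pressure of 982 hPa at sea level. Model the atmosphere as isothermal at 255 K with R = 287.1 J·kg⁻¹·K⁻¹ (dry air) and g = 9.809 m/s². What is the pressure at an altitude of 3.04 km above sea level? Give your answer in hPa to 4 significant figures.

P ≈ 653.5 hPa

Scale height: H = RT/g = 287.1 × 255 / 9.809 = 7463.6 m.
Barometric formula: P = P₀ exp(−z/H).
z/H = 3040.0/7463.6 = 0.40731; exp(−0.40731) = 0.66544.
P = 982 × 0.66544 = 653.46 hPa.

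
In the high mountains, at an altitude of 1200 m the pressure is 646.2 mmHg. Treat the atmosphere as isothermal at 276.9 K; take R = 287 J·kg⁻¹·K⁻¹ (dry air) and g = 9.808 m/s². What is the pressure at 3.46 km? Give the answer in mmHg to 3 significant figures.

Scale height: H = RT/g = 287 × 276.9 / 9.808 = 8102.6 m.
Between two levels, P₂ = P₁ exp(−Δz/H) with Δz = z₂ − z₁.
Δz = 3460.0 − 1200.0 = 2260.0 m; Δz/H = 2260.0/8102.6 = 0.27892.
P₂ = 646.2 × exp(−0.27892) = 646.2 × 0.75660 = 488.91 mmHg.

P ≈ 489 mmHg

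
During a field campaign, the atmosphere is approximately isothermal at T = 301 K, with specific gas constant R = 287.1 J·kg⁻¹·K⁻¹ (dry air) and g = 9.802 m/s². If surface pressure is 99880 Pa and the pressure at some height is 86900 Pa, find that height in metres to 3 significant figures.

Scale height: H = RT/g = 287.1 × 301 / 9.802 = 8816.3 m.
Invert the barometric formula: z = H ln(P₀/P).
P₀/P = 99880/86900 = 1.1494; ln(1.1494) = 0.13924.
z = 8816.3 × 0.13924 = 1227.6 m.

z ≈ 1230 m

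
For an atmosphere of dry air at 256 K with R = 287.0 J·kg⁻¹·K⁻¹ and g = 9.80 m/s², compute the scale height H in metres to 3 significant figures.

H ≈ 7500 m

The scale height of an isothermal atmosphere is H = RT/g.
H = 287.0 × 256 / 9.80 = 73472/9.80 = 7497.1 m.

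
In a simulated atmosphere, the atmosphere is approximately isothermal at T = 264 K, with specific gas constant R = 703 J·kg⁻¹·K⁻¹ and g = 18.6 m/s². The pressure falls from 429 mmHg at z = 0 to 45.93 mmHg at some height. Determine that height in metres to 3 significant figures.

Scale height: H = RT/g = 703 × 264 / 18.6 = 9978.1 m.
Invert the barometric formula: z = H ln(P₀/P).
P₀/P = 429/45.93 = 9.3403; ln(9.3403) = 2.2343.
z = 9978.1 × 2.2343 = 22294 m.

z ≈ 22300 m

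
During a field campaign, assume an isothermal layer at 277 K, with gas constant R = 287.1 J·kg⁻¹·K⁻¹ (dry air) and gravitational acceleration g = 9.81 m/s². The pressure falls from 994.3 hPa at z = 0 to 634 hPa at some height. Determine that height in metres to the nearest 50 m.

Scale height: H = RT/g = 287.1 × 277 / 9.81 = 8106.7 m.
Invert the barometric formula: z = H ln(P₀/P).
P₀/P = 994.3/634 = 1.5683; ln(1.5683) = 0.44999.
z = 8106.7 × 0.44999 = 3647.9 m.

z ≈ 3650 m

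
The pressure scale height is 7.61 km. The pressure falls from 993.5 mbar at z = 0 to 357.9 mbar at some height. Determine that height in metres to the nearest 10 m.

Invert the barometric formula: z = H ln(P₀/P).
P₀/P = 993.5/357.9 = 2.7759; ln(2.7759) = 1.0210.
z = 7610.0 × 1.0210 = 7769.8 m.

z ≈ 7770 m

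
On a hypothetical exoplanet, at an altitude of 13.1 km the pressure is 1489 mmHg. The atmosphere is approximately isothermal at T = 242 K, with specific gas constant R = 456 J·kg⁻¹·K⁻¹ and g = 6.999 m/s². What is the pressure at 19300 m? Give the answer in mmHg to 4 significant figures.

P ≈ 1005 mmHg

Scale height: H = RT/g = 456 × 242 / 6.999 = 15767 m.
Between two levels, P₂ = P₁ exp(−Δz/H) with Δz = z₂ − z₁.
Δz = 19300 − 13100 = 6200.0 m; Δz/H = 6200.0/15767 = 0.39323.
P₂ = 1489 × exp(−0.39323) = 1489 × 0.67487 = 1004.9 mmHg.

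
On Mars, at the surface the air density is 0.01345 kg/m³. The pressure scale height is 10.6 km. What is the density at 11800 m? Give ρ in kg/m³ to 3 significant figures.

ρ ≈ 0.00442 kg/m³

In an isothermal atmosphere, density decays like pressure: ρ = ρ₀ exp(−z/H).
z/H = 11800/10600 = 1.1132; exp(−1.1132) = 0.32851.
ρ = 0.01345 × 0.32851 = 0.0044185 kg/m³.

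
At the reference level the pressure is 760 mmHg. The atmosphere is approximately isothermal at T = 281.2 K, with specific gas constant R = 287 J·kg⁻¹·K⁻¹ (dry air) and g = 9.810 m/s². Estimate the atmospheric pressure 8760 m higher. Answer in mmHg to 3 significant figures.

Scale height: H = RT/g = 287 × 281.2 / 9.810 = 8226.7 m.
Barometric formula: P = P₀ exp(−z/H).
z/H = 8760.0/8226.7 = 1.0648; exp(−1.0648) = 0.34480.
P = 760 × 0.34480 = 262.05 mmHg.

P ≈ 262 mmHg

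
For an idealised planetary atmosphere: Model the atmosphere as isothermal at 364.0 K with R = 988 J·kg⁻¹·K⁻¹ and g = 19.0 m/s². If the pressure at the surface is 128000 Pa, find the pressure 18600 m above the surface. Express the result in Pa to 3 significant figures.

Scale height: H = RT/g = 988 × 364.0 / 19.0 = 18928 m.
Barometric formula: P = P₀ exp(−z/H).
z/H = 18600/18928 = 0.98267; exp(−0.98267) = 0.37431.
P = 128000 × 0.37431 = 47912 Pa.

P ≈ 47900 Pa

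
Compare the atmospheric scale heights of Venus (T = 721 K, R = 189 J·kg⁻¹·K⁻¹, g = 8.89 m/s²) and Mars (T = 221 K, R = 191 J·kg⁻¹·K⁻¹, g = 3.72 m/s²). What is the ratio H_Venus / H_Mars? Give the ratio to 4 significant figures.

H = RT/g for each body.
H_Venus = 189 × 721 / 8.89 = 15328 m.
H_Mars = 191 × 221 / 3.72 = 11347 m.
H_Venus/H_Mars = 15328/11347 = 1.3508.

H_Venus/H_Mars ≈ 1.351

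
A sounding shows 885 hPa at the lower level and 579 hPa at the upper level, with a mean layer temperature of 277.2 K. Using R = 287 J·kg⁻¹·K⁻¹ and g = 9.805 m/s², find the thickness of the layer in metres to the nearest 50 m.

Hypsometric equation: Δz = (R T̄/g) ln(P₁/P₂).
R T̄/g = 287 × 277.2 / 9.805 = 8113.9 m.
ln(885/579) = ln(1.5285) = 0.42429.
Δz = 8113.9 × 0.42429 = 3442.6 m.

Δz ≈ 3450 m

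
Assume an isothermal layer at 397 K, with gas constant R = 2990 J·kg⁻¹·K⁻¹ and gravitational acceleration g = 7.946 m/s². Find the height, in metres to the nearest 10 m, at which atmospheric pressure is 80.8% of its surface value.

z ≈ 31850 m

Scale height: H = RT/g = 2990 × 397 / 7.946 = 149390 m.
Set P/P₀ = exp(−z/H) = 0.808, so z = −H ln(0.808).
−ln(0.808) = 0.21319; z = 149390 × 0.21319 = 31848 m.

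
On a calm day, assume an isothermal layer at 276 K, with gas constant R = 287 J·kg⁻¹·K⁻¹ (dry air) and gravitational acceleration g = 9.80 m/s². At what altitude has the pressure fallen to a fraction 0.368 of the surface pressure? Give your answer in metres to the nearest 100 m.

z ≈ 8100 m

Scale height: H = RT/g = 287 × 276 / 9.80 = 8082.9 m.
Set P/P₀ = exp(−z/H) = 0.368, so z = −H ln(0.368).
−ln(0.368) = 0.99967; z = 8082.9 × 0.99967 = 8080.2 m.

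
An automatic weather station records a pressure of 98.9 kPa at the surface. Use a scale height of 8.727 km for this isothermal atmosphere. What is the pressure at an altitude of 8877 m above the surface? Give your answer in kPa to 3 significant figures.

Barometric formula: P = P₀ exp(−z/H).
z/H = 8877.0/8727.0 = 1.0172; exp(−1.0172) = 0.36161.
P = 98.9 × 0.36161 = 35.763 kPa.

P ≈ 35.8 kPa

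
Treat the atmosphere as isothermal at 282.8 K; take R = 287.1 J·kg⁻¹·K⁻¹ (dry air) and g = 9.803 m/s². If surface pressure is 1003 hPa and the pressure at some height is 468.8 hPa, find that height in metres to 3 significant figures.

Scale height: H = RT/g = 287.1 × 282.8 / 9.803 = 8282.4 m.
Invert the barometric formula: z = H ln(P₀/P).
P₀/P = 1003/468.8 = 2.1395; ln(2.1395) = 0.76057.
z = 8282.4 × 0.76057 = 6299.3 m.

z ≈ 6300 m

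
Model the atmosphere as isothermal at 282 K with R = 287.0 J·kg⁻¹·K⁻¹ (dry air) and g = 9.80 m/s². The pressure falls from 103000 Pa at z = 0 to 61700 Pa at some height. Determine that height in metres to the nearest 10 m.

z ≈ 4230 m

Scale height: H = RT/g = 287.0 × 282 / 9.80 = 8258.6 m.
Invert the barometric formula: z = H ln(P₀/P).
P₀/P = 103000/61700 = 1.6694; ln(1.6694) = 0.51246.
z = 8258.6 × 0.51246 = 4232.2 m.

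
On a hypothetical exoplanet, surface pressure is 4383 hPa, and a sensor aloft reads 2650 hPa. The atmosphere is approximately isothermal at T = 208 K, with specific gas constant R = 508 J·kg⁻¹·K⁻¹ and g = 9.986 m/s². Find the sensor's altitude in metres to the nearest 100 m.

z ≈ 5300 m

Scale height: H = RT/g = 508 × 208 / 9.986 = 10581 m.
Invert the barometric formula: z = H ln(P₀/P).
P₀/P = 4383/2650 = 1.6540; ln(1.6540) = 0.50320.
z = 10581 × 0.50320 = 5324.4 m.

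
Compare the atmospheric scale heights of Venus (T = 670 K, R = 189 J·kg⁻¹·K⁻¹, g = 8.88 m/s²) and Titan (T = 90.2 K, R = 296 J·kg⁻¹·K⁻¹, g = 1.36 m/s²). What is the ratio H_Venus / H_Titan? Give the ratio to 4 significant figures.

H_Venus/H_Titan ≈ 0.7264

H = RT/g for each body.
H_Venus = 189 × 670 / 8.88 = 14260 m.
H_Titan = 296 × 90.2 / 1.36 = 19632 m.
H_Venus/H_Titan = 14260/19632 = 0.72637.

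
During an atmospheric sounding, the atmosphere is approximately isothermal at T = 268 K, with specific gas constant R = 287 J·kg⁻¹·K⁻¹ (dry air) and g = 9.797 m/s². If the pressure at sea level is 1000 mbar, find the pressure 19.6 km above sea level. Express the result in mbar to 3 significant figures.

Scale height: H = RT/g = 287 × 268 / 9.797 = 7851.0 m.
Barometric formula: P = P₀ exp(−z/H).
z/H = 19600/7851.0 = 2.4965; exp(−2.4965) = 0.082373.
P = 1000 × 0.082373 = 82.373 mbar.

P ≈ 82.4 mbar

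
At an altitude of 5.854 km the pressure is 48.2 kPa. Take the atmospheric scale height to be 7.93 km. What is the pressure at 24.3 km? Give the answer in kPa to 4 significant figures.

Between two levels, P₂ = P₁ exp(−Δz/H) with Δz = z₂ − z₁.
Δz = 24300 − 5854.0 = 18446 m; Δz/H = 18446/7930.0 = 2.3261.
P₂ = 48.2 × exp(−2.3261) = 48.2 × 0.097676 = 4.7080 kPa.

P ≈ 4.708 kPa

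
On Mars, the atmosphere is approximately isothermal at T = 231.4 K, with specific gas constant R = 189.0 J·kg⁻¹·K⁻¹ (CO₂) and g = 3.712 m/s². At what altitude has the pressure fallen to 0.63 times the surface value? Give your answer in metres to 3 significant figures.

Scale height: H = RT/g = 189.0 × 231.4 / 3.712 = 11782 m.
Set P/P₀ = exp(−z/H) = 0.63, so z = −H ln(0.63).
−ln(0.63) = 0.46204; z = 11782 × 0.46204 = 5443.8 m.

z ≈ 5440 m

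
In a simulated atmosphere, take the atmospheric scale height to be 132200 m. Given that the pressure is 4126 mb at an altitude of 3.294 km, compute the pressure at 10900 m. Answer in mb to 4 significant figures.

P ≈ 3895 mb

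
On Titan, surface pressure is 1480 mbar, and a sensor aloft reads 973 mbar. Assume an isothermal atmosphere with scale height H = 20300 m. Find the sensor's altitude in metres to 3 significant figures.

Invert the barometric formula: z = H ln(P₀/P).
P₀/P = 1480/973 = 1.5211; ln(1.5211) = 0.41943.
z = 20300 × 0.41943 = 8514.4 m.

z ≈ 8510 m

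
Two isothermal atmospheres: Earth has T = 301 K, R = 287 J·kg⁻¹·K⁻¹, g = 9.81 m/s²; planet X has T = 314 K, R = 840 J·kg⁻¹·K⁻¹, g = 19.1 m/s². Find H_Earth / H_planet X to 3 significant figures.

H = RT/g for each body.
H_Earth = 287 × 301 / 9.81 = 8806.0 m.
H_planet X = 840 × 314 / 19.1 = 13809 m.
H_Earth/H_planet X = 8806.0/13809 = 0.63770.

H_Earth/H_planet X ≈ 0.638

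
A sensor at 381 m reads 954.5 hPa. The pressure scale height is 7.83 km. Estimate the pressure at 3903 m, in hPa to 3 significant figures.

P ≈ 609 hPa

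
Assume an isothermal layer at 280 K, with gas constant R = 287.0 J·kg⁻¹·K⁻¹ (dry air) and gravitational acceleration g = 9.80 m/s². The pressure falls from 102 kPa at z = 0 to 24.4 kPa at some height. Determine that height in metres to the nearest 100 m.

z ≈ 11700 m

Scale height: H = RT/g = 287.0 × 280 / 9.80 = 8200.0 m.
Invert the barometric formula: z = H ln(P₀/P).
P₀/P = 102/24.4 = 4.1803; ln(4.1803) = 1.4304.
z = 8200.0 × 1.4304 = 11729 m.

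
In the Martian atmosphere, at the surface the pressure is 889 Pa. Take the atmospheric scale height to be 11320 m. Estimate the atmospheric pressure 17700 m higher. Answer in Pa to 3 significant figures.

Barometric formula: P = P₀ exp(−z/H).
z/H = 17700/11320 = 1.5636; exp(−1.5636) = 0.20938.
P = 889 × 0.20938 = 186.14 Pa.

P ≈ 186 Pa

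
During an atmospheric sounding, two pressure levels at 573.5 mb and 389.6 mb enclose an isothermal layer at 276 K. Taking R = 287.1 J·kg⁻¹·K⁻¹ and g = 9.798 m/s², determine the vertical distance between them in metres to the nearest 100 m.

Δz ≈ 3100 m

Hypsometric equation: Δz = (R T̄/g) ln(P₁/P₂).
R T̄/g = 287.1 × 276 / 9.798 = 8087.3 m.
ln(573.5/389.6) = ln(1.4720) = 0.38662.
Δz = 8087.3 × 0.38662 = 3126.7 m.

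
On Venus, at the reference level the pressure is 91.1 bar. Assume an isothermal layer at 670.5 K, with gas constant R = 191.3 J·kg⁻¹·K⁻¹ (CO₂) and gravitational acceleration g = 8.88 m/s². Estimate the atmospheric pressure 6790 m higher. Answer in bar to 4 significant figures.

Scale height: H = RT/g = 191.3 × 670.5 / 8.88 = 14444 m.
Barometric formula: P = P₀ exp(−z/H).
z/H = 6790.0/14444 = 0.47009; exp(−0.47009) = 0.62495.
P = 91.1 × 0.62495 = 56.933 bar.

P ≈ 56.93 bar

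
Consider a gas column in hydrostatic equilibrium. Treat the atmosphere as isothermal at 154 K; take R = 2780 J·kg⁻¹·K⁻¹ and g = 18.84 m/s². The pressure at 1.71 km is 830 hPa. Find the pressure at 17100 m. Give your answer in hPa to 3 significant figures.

Scale height: H = RT/g = 2780 × 154 / 18.84 = 22724 m.
Between two levels, P₂ = P₁ exp(−Δz/H) with Δz = z₂ − z₁.
Δz = 17100 − 1710.0 = 15390 m; Δz/H = 15390/22724 = 0.67726.
P₂ = 830 × exp(−0.67726) = 830 × 0.50801 = 421.65 hPa.

P ≈ 422 hPa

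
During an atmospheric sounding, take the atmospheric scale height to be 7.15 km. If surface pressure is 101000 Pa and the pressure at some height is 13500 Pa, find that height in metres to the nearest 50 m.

z ≈ 14400 m

Invert the barometric formula: z = H ln(P₀/P).
P₀/P = 101000/13500 = 7.4815; ln(7.4815) = 2.0124.
z = 7150.0 × 2.0124 = 14389 m.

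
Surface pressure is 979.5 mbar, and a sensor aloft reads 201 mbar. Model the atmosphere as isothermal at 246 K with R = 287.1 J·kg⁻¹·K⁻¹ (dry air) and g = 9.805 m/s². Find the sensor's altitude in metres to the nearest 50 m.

Scale height: H = RT/g = 287.1 × 246 / 9.805 = 7203.1 m.
Invert the barometric formula: z = H ln(P₀/P).
P₀/P = 979.5/201 = 4.8731; ln(4.8731) = 1.5837.
z = 7203.1 × 1.5837 = 11408 m.

z ≈ 11400 m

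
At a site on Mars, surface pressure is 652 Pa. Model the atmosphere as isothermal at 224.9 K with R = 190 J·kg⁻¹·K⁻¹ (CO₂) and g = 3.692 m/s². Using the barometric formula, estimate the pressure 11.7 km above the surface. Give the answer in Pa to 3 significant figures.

P ≈ 237 Pa

Scale height: H = RT/g = 190 × 224.9 / 3.692 = 11574 m.
Barometric formula: P = P₀ exp(−z/H).
z/H = 11700/11574 = 1.0109; exp(−1.0109) = 0.36389.
P = 652 × 0.36389 = 237.26 Pa.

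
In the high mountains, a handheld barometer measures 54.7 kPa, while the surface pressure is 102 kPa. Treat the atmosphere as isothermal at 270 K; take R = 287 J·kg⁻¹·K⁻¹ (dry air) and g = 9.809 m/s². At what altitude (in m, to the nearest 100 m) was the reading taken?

Scale height: H = RT/g = 287 × 270 / 9.809 = 7899.9 m.
Invert the barometric formula: z = H ln(P₀/P).
P₀/P = 102/54.7 = 1.8647; ln(1.8647) = 0.62310.
z = 7899.9 × 0.62310 = 4922.4 m.

z ≈ 4900 m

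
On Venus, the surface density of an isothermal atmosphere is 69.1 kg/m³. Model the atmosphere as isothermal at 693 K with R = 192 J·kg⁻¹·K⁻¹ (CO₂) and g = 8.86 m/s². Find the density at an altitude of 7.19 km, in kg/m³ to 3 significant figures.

ρ ≈ 42.8 kg/m³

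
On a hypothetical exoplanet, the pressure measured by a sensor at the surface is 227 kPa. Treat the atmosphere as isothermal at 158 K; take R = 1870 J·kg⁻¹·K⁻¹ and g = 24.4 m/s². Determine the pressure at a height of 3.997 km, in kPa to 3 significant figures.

Scale height: H = RT/g = 1870 × 158 / 24.4 = 12109 m.
Barometric formula: P = P₀ exp(−z/H).
z/H = 3997.0/12109 = 0.33009; exp(−0.33009) = 0.71886.
P = 227 × 0.71886 = 163.18 kPa.

P ≈ 163 kPa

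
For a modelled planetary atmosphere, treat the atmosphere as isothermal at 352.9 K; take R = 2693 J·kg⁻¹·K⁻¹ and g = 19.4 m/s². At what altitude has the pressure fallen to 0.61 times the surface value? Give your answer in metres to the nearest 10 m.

z ≈ 24210 m

Scale height: H = RT/g = 2693 × 352.9 / 19.4 = 48988 m.
Set P/P₀ = exp(−z/H) = 0.61, so z = −H ln(0.61).
−ln(0.61) = 0.49430; z = 48988 × 0.49430 = 24215 m.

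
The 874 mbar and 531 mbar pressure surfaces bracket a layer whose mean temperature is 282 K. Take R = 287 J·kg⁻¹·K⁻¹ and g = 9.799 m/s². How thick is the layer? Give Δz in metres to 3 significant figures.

Hypsometric equation: Δz = (R T̄/g) ln(P₁/P₂).
R T̄/g = 287 × 282 / 9.799 = 8259.4 m.
ln(874/531) = ln(1.6460) = 0.49835.
Δz = 8259.4 × 0.49835 = 4116.1 m.

Δz ≈ 4120 m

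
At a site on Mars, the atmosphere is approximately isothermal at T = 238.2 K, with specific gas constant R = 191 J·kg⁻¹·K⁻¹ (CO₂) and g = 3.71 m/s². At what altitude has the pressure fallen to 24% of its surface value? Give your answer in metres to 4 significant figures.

z ≈ 17500 m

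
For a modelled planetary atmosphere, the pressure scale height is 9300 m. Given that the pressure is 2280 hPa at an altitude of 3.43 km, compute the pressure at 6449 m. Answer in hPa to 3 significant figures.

Between two levels, P₂ = P₁ exp(−Δz/H) with Δz = z₂ − z₁.
Δz = 6449.0 − 3430.0 = 3019.0 m; Δz/H = 3019.0/9300.0 = 0.32462.
P₂ = 2280 × exp(−0.32462) = 2280 × 0.72280 = 1648.0 hPa.

P ≈ 1650 hPa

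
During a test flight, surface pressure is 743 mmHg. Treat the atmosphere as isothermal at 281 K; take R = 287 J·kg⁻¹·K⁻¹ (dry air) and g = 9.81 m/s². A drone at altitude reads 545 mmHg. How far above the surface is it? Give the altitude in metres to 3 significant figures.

z ≈ 2550 m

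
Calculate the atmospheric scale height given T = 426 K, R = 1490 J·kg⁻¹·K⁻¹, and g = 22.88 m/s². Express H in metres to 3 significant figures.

H ≈ 27700 m

The scale height of an isothermal atmosphere is H = RT/g.
H = 1490 × 426 / 22.88 = 634740/22.88 = 27742 m.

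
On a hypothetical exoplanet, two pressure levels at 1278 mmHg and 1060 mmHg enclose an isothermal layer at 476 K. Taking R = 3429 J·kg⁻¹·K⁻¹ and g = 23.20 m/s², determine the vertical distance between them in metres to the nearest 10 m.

Δz ≈ 13160 m

Hypsometric equation: Δz = (R T̄/g) ln(P₁/P₂).
R T̄/g = 3429 × 476 / 23.20 = 70354 m.
ln(1278/1060) = ln(1.2057) = 0.18706.
Δz = 70354 × 0.18706 = 13160 m.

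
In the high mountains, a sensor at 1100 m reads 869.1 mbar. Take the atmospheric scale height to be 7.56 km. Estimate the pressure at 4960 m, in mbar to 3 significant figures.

Between two levels, P₂ = P₁ exp(−Δz/H) with Δz = z₂ − z₁.
Δz = 4960.0 − 1100.0 = 3860.0 m; Δz/H = 3860.0/7560.0 = 0.51058.
P₂ = 869.1 × exp(−0.51058) = 869.1 × 0.60015 = 521.59 mbar.

P ≈ 522 mbar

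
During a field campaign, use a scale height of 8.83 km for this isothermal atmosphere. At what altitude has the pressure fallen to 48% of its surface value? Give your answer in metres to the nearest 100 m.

Set P/P₀ = exp(−z/H) = 0.48, so z = −H ln(0.48).
−ln(0.48) = 0.73397; z = 8830.0 × 0.73397 = 6481.0 m.

z ≈ 6500 m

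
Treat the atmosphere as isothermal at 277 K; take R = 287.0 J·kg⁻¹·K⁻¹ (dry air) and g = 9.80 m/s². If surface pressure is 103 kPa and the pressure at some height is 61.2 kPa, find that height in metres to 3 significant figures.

z ≈ 4220 m

Scale height: H = RT/g = 287.0 × 277 / 9.80 = 8112.1 m.
Invert the barometric formula: z = H ln(P₀/P).
P₀/P = 103/61.2 = 1.6830; ln(1.6830) = 0.52058.
z = 8112.1 × 0.52058 = 4223.0 m.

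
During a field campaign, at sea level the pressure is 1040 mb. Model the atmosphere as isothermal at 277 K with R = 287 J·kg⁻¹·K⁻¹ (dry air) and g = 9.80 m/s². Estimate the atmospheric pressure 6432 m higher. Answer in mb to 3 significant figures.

P ≈ 471 mb

Scale height: H = RT/g = 287 × 277 / 9.80 = 8112.1 m.
Barometric formula: P = P₀ exp(−z/H).
z/H = 6432.0/8112.1 = 0.79289; exp(−0.79289) = 0.45254.
P = 1040 × 0.45254 = 470.64 mb.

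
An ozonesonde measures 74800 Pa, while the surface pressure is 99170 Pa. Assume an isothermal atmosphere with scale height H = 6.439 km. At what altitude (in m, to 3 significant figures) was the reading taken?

z ≈ 1820 m

Invert the barometric formula: z = H ln(P₀/P).
P₀/P = 99170/74800 = 1.3258; ln(1.3258) = 0.28202.
z = 6439.0 × 0.28202 = 1815.9 m.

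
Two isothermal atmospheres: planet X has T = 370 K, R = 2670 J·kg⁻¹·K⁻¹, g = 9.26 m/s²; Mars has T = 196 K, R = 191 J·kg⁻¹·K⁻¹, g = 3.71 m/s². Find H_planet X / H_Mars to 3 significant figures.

H_planet X/H_Mars ≈ 10.6

H = RT/g for each body.
H_planet X = 2670 × 370 / 9.26 = 106680 m.
H_Mars = 191 × 196 / 3.71 = 10091 m.
H_planet X/H_Mars = 106680/10091 = 10.572.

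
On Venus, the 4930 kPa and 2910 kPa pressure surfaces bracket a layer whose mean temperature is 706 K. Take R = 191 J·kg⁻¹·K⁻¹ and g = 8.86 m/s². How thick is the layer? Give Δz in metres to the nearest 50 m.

Δz ≈ 8000 m

Hypsometric equation: Δz = (R T̄/g) ln(P₁/P₂).
R T̄/g = 191 × 706 / 8.86 = 15220 m.
ln(4930/2910) = ln(1.6942) = 0.52721.
Δz = 15220 × 0.52721 = 8024.1 m.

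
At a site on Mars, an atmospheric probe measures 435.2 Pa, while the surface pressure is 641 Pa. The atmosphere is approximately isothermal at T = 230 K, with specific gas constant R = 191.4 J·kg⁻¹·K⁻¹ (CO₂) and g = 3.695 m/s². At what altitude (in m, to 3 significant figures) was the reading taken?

z ≈ 4610 m

Scale height: H = RT/g = 191.4 × 230 / 3.695 = 11914 m.
Invert the barometric formula: z = H ln(P₀/P).
P₀/P = 641/435.2 = 1.4729; ln(1.4729) = 0.38723.
z = 11914 × 0.38723 = 4613.5 m.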